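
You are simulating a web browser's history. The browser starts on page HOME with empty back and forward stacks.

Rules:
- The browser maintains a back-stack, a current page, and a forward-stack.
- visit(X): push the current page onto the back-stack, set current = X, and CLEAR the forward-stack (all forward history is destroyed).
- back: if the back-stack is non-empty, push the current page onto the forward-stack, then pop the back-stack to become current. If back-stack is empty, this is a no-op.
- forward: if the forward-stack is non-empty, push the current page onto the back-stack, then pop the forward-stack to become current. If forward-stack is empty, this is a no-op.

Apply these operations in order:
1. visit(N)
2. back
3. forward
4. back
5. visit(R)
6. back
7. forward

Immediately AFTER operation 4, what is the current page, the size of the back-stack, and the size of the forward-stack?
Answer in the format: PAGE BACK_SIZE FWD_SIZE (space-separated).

After 1 (visit(N)): cur=N back=1 fwd=0
After 2 (back): cur=HOME back=0 fwd=1
After 3 (forward): cur=N back=1 fwd=0
After 4 (back): cur=HOME back=0 fwd=1

HOME 0 1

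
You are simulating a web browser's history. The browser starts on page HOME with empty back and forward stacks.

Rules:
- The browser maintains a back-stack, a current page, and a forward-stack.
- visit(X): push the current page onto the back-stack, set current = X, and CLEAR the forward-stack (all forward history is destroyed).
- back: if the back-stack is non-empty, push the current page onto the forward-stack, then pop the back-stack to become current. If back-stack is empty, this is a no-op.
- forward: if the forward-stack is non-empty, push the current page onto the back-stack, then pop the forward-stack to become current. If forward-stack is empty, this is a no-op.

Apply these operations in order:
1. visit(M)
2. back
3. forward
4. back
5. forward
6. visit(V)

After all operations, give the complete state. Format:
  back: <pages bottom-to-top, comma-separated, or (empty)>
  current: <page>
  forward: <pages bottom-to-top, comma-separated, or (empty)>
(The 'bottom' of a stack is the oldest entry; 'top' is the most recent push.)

Answer: back: HOME,M
current: V
forward: (empty)

Derivation:
After 1 (visit(M)): cur=M back=1 fwd=0
After 2 (back): cur=HOME back=0 fwd=1
After 3 (forward): cur=M back=1 fwd=0
After 4 (back): cur=HOME back=0 fwd=1
After 5 (forward): cur=M back=1 fwd=0
After 6 (visit(V)): cur=V back=2 fwd=0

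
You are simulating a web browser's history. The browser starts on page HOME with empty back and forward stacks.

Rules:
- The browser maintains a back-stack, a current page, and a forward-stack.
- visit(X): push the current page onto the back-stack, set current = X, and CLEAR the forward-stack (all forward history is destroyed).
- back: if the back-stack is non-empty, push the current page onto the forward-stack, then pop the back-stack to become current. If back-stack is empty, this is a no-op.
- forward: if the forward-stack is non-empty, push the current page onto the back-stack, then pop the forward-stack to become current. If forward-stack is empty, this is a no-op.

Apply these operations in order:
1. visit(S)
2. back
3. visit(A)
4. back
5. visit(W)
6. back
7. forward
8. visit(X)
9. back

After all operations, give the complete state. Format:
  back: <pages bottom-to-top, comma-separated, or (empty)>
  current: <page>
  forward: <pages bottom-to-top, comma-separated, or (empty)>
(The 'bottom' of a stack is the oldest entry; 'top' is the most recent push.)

Answer: back: HOME
current: W
forward: X

Derivation:
After 1 (visit(S)): cur=S back=1 fwd=0
After 2 (back): cur=HOME back=0 fwd=1
After 3 (visit(A)): cur=A back=1 fwd=0
After 4 (back): cur=HOME back=0 fwd=1
After 5 (visit(W)): cur=W back=1 fwd=0
After 6 (back): cur=HOME back=0 fwd=1
After 7 (forward): cur=W back=1 fwd=0
After 8 (visit(X)): cur=X back=2 fwd=0
After 9 (back): cur=W back=1 fwd=1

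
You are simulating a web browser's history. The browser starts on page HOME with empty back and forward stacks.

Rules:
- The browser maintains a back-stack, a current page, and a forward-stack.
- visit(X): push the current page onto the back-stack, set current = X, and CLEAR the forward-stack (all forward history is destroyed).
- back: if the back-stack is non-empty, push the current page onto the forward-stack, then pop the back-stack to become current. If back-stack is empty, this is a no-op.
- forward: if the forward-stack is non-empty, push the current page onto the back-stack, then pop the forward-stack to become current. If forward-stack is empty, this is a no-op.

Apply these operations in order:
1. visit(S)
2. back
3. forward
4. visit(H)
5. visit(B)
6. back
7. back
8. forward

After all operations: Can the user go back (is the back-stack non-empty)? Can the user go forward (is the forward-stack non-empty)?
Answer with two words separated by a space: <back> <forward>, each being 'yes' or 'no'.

After 1 (visit(S)): cur=S back=1 fwd=0
After 2 (back): cur=HOME back=0 fwd=1
After 3 (forward): cur=S back=1 fwd=0
After 4 (visit(H)): cur=H back=2 fwd=0
After 5 (visit(B)): cur=B back=3 fwd=0
After 6 (back): cur=H back=2 fwd=1
After 7 (back): cur=S back=1 fwd=2
After 8 (forward): cur=H back=2 fwd=1

Answer: yes yes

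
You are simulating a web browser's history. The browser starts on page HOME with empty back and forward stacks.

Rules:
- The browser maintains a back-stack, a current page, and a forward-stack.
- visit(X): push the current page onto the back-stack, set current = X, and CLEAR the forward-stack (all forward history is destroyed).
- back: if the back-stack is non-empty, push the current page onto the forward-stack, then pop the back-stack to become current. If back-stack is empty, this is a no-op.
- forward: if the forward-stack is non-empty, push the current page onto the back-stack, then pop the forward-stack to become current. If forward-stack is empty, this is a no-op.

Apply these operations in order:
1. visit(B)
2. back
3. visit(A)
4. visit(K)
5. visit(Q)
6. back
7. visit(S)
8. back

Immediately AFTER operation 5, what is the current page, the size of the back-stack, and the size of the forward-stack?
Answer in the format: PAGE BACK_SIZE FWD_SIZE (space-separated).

After 1 (visit(B)): cur=B back=1 fwd=0
After 2 (back): cur=HOME back=0 fwd=1
After 3 (visit(A)): cur=A back=1 fwd=0
After 4 (visit(K)): cur=K back=2 fwd=0
After 5 (visit(Q)): cur=Q back=3 fwd=0

Q 3 0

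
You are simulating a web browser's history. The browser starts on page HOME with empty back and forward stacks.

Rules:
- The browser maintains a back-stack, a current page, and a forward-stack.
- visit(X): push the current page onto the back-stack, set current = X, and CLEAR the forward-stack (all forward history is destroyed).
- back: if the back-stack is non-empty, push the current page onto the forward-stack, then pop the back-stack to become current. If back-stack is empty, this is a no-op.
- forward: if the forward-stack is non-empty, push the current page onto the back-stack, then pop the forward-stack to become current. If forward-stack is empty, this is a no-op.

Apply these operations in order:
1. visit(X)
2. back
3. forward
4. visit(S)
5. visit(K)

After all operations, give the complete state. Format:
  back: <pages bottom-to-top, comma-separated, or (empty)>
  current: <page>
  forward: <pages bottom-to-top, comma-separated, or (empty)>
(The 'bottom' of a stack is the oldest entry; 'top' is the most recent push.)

Answer: back: HOME,X,S
current: K
forward: (empty)

Derivation:
After 1 (visit(X)): cur=X back=1 fwd=0
After 2 (back): cur=HOME back=0 fwd=1
After 3 (forward): cur=X back=1 fwd=0
After 4 (visit(S)): cur=S back=2 fwd=0
After 5 (visit(K)): cur=K back=3 fwd=0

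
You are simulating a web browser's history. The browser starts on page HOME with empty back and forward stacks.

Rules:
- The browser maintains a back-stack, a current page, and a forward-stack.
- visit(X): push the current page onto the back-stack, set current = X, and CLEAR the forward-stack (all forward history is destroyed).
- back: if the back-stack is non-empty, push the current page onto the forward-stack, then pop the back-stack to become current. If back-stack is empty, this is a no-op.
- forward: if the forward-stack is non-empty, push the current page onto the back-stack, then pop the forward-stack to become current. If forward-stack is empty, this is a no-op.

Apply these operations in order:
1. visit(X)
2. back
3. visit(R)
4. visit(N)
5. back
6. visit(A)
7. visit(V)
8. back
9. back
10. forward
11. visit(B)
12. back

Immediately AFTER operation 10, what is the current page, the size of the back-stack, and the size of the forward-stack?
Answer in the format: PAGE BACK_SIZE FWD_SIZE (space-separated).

After 1 (visit(X)): cur=X back=1 fwd=0
After 2 (back): cur=HOME back=0 fwd=1
After 3 (visit(R)): cur=R back=1 fwd=0
After 4 (visit(N)): cur=N back=2 fwd=0
After 5 (back): cur=R back=1 fwd=1
After 6 (visit(A)): cur=A back=2 fwd=0
After 7 (visit(V)): cur=V back=3 fwd=0
After 8 (back): cur=A back=2 fwd=1
After 9 (back): cur=R back=1 fwd=2
After 10 (forward): cur=A back=2 fwd=1

A 2 1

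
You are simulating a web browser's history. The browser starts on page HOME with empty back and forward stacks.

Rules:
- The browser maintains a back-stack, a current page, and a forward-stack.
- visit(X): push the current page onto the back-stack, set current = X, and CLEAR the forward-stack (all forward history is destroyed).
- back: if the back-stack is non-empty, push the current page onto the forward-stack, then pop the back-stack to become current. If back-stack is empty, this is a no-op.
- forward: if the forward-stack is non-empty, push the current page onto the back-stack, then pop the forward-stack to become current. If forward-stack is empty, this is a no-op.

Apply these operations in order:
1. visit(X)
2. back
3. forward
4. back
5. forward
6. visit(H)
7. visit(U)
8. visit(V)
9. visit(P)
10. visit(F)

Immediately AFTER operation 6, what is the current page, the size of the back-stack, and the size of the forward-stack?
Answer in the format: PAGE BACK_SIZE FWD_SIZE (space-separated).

After 1 (visit(X)): cur=X back=1 fwd=0
After 2 (back): cur=HOME back=0 fwd=1
After 3 (forward): cur=X back=1 fwd=0
After 4 (back): cur=HOME back=0 fwd=1
After 5 (forward): cur=X back=1 fwd=0
After 6 (visit(H)): cur=H back=2 fwd=0

H 2 0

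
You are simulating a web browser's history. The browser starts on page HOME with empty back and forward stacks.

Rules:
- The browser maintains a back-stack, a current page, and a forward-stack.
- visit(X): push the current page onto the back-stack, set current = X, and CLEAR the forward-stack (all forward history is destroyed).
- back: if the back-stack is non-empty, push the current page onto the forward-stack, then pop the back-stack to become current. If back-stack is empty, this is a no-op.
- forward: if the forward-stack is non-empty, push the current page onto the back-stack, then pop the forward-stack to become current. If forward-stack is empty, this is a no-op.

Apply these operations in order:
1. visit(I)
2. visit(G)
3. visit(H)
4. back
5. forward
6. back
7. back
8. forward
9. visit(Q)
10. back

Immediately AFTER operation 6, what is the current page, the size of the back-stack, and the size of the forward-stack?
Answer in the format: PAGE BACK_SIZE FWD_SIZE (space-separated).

After 1 (visit(I)): cur=I back=1 fwd=0
After 2 (visit(G)): cur=G back=2 fwd=0
After 3 (visit(H)): cur=H back=3 fwd=0
After 4 (back): cur=G back=2 fwd=1
After 5 (forward): cur=H back=3 fwd=0
After 6 (back): cur=G back=2 fwd=1

G 2 1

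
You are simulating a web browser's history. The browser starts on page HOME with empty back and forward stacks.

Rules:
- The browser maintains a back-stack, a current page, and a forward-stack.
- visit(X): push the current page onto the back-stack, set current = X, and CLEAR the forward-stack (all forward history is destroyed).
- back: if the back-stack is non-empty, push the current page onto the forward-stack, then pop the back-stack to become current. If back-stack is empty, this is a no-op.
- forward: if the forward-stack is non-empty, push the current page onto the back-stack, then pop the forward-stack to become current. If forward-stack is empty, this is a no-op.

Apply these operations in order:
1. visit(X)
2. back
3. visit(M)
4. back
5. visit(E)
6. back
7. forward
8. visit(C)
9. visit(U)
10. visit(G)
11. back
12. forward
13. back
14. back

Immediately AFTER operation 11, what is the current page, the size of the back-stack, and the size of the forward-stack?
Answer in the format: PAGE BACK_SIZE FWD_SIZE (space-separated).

After 1 (visit(X)): cur=X back=1 fwd=0
After 2 (back): cur=HOME back=0 fwd=1
After 3 (visit(M)): cur=M back=1 fwd=0
After 4 (back): cur=HOME back=0 fwd=1
After 5 (visit(E)): cur=E back=1 fwd=0
After 6 (back): cur=HOME back=0 fwd=1
After 7 (forward): cur=E back=1 fwd=0
After 8 (visit(C)): cur=C back=2 fwd=0
After 9 (visit(U)): cur=U back=3 fwd=0
After 10 (visit(G)): cur=G back=4 fwd=0
After 11 (back): cur=U back=3 fwd=1

U 3 1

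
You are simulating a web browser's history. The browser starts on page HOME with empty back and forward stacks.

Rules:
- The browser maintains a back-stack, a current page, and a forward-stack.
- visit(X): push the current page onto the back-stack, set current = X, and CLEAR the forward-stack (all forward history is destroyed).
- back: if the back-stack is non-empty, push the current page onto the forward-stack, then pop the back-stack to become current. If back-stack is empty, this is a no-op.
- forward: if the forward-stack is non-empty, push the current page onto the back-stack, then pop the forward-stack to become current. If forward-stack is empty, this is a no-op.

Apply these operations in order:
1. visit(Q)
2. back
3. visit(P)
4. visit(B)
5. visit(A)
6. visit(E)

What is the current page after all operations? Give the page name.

After 1 (visit(Q)): cur=Q back=1 fwd=0
After 2 (back): cur=HOME back=0 fwd=1
After 3 (visit(P)): cur=P back=1 fwd=0
After 4 (visit(B)): cur=B back=2 fwd=0
After 5 (visit(A)): cur=A back=3 fwd=0
After 6 (visit(E)): cur=E back=4 fwd=0

Answer: E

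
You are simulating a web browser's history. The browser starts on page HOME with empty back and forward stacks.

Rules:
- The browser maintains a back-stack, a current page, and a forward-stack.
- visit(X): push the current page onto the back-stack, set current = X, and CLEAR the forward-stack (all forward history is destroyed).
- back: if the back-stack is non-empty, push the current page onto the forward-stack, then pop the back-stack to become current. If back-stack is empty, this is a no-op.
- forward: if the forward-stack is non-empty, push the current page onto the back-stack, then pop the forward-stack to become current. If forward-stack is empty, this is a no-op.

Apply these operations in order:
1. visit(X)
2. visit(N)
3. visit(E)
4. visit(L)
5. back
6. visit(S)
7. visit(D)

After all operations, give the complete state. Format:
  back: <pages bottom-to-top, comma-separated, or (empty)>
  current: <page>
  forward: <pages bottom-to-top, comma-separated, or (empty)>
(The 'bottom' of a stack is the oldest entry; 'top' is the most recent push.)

After 1 (visit(X)): cur=X back=1 fwd=0
After 2 (visit(N)): cur=N back=2 fwd=0
After 3 (visit(E)): cur=E back=3 fwd=0
After 4 (visit(L)): cur=L back=4 fwd=0
After 5 (back): cur=E back=3 fwd=1
After 6 (visit(S)): cur=S back=4 fwd=0
After 7 (visit(D)): cur=D back=5 fwd=0

Answer: back: HOME,X,N,E,S
current: D
forward: (empty)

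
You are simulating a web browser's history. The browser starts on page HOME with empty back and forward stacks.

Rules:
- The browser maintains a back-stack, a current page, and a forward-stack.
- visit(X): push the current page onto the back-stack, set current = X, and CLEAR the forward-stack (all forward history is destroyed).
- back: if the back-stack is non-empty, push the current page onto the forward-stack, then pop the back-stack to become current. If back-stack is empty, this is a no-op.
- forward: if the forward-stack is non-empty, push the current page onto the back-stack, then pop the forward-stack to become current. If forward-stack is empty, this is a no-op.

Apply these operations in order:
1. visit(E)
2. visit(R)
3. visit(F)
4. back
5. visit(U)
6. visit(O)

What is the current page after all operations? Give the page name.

After 1 (visit(E)): cur=E back=1 fwd=0
After 2 (visit(R)): cur=R back=2 fwd=0
After 3 (visit(F)): cur=F back=3 fwd=0
After 4 (back): cur=R back=2 fwd=1
After 5 (visit(U)): cur=U back=3 fwd=0
After 6 (visit(O)): cur=O back=4 fwd=0

Answer: O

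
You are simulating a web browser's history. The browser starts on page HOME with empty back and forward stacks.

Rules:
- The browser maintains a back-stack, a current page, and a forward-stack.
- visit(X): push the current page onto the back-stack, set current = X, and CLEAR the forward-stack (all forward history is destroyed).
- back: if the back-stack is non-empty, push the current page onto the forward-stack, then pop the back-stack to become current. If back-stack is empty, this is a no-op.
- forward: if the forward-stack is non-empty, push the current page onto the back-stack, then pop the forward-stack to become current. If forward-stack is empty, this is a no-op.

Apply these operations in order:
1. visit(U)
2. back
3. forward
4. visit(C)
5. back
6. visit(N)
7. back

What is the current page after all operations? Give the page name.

After 1 (visit(U)): cur=U back=1 fwd=0
After 2 (back): cur=HOME back=0 fwd=1
After 3 (forward): cur=U back=1 fwd=0
After 4 (visit(C)): cur=C back=2 fwd=0
After 5 (back): cur=U back=1 fwd=1
After 6 (visit(N)): cur=N back=2 fwd=0
After 7 (back): cur=U back=1 fwd=1

Answer: U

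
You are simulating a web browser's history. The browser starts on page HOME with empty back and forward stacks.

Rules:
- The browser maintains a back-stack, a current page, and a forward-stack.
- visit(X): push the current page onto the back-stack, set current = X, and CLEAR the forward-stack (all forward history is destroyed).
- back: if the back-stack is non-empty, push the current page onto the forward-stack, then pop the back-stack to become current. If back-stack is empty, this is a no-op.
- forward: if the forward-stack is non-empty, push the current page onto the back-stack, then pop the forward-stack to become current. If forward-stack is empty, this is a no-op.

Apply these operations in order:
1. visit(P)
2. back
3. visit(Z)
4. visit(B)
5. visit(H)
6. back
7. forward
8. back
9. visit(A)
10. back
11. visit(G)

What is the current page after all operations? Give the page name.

Answer: G

Derivation:
After 1 (visit(P)): cur=P back=1 fwd=0
After 2 (back): cur=HOME back=0 fwd=1
After 3 (visit(Z)): cur=Z back=1 fwd=0
After 4 (visit(B)): cur=B back=2 fwd=0
After 5 (visit(H)): cur=H back=3 fwd=0
After 6 (back): cur=B back=2 fwd=1
After 7 (forward): cur=H back=3 fwd=0
After 8 (back): cur=B back=2 fwd=1
After 9 (visit(A)): cur=A back=3 fwd=0
After 10 (back): cur=B back=2 fwd=1
After 11 (visit(G)): cur=G back=3 fwd=0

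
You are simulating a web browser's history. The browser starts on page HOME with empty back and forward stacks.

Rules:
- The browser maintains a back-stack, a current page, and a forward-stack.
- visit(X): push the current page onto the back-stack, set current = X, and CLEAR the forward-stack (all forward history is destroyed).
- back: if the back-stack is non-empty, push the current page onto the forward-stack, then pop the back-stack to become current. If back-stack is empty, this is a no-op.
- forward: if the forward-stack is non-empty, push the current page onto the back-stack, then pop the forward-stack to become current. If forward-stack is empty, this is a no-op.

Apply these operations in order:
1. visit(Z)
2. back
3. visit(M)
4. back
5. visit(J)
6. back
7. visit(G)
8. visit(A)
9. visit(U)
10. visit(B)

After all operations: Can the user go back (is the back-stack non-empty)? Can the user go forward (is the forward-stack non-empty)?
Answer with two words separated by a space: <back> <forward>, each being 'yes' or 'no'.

Answer: yes no

Derivation:
After 1 (visit(Z)): cur=Z back=1 fwd=0
After 2 (back): cur=HOME back=0 fwd=1
After 3 (visit(M)): cur=M back=1 fwd=0
After 4 (back): cur=HOME back=0 fwd=1
After 5 (visit(J)): cur=J back=1 fwd=0
After 6 (back): cur=HOME back=0 fwd=1
After 7 (visit(G)): cur=G back=1 fwd=0
After 8 (visit(A)): cur=A back=2 fwd=0
After 9 (visit(U)): cur=U back=3 fwd=0
After 10 (visit(B)): cur=B back=4 fwd=0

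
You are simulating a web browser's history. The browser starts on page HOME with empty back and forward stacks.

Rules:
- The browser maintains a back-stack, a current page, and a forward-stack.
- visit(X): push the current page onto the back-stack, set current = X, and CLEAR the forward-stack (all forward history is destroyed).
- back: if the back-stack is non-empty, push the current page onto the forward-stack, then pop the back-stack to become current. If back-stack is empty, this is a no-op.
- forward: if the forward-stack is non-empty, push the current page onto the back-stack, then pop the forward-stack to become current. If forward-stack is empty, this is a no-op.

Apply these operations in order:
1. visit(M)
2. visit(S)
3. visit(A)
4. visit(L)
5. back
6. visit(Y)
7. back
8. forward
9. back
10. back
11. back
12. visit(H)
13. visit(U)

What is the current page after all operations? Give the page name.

Answer: U

Derivation:
After 1 (visit(M)): cur=M back=1 fwd=0
After 2 (visit(S)): cur=S back=2 fwd=0
After 3 (visit(A)): cur=A back=3 fwd=0
After 4 (visit(L)): cur=L back=4 fwd=0
After 5 (back): cur=A back=3 fwd=1
After 6 (visit(Y)): cur=Y back=4 fwd=0
After 7 (back): cur=A back=3 fwd=1
After 8 (forward): cur=Y back=4 fwd=0
After 9 (back): cur=A back=3 fwd=1
After 10 (back): cur=S back=2 fwd=2
After 11 (back): cur=M back=1 fwd=3
After 12 (visit(H)): cur=H back=2 fwd=0
After 13 (visit(U)): cur=U back=3 fwd=0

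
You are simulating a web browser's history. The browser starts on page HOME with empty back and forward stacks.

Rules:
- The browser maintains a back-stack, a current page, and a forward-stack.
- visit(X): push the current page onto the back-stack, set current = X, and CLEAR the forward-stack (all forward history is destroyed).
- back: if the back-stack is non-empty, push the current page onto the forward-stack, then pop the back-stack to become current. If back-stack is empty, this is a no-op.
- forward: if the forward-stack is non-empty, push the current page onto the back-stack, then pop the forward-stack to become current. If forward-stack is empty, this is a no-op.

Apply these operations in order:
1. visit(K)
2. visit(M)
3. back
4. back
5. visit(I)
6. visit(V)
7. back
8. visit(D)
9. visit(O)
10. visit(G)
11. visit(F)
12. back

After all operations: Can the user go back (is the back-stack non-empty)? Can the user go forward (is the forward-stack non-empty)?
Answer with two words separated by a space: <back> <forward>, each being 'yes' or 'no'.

After 1 (visit(K)): cur=K back=1 fwd=0
After 2 (visit(M)): cur=M back=2 fwd=0
After 3 (back): cur=K back=1 fwd=1
After 4 (back): cur=HOME back=0 fwd=2
After 5 (visit(I)): cur=I back=1 fwd=0
After 6 (visit(V)): cur=V back=2 fwd=0
After 7 (back): cur=I back=1 fwd=1
After 8 (visit(D)): cur=D back=2 fwd=0
After 9 (visit(O)): cur=O back=3 fwd=0
After 10 (visit(G)): cur=G back=4 fwd=0
After 11 (visit(F)): cur=F back=5 fwd=0
After 12 (back): cur=G back=4 fwd=1

Answer: yes yes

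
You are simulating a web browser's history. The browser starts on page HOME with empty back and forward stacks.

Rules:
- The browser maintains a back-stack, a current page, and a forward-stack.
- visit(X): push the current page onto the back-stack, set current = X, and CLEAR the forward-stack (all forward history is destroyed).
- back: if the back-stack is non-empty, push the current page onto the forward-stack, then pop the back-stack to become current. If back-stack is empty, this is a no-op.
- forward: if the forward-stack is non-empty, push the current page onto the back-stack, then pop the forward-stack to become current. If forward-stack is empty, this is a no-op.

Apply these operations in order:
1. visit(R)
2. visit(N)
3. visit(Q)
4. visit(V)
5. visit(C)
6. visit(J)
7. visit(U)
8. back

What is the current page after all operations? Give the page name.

After 1 (visit(R)): cur=R back=1 fwd=0
After 2 (visit(N)): cur=N back=2 fwd=0
After 3 (visit(Q)): cur=Q back=3 fwd=0
After 4 (visit(V)): cur=V back=4 fwd=0
After 5 (visit(C)): cur=C back=5 fwd=0
After 6 (visit(J)): cur=J back=6 fwd=0
After 7 (visit(U)): cur=U back=7 fwd=0
After 8 (back): cur=J back=6 fwd=1

Answer: J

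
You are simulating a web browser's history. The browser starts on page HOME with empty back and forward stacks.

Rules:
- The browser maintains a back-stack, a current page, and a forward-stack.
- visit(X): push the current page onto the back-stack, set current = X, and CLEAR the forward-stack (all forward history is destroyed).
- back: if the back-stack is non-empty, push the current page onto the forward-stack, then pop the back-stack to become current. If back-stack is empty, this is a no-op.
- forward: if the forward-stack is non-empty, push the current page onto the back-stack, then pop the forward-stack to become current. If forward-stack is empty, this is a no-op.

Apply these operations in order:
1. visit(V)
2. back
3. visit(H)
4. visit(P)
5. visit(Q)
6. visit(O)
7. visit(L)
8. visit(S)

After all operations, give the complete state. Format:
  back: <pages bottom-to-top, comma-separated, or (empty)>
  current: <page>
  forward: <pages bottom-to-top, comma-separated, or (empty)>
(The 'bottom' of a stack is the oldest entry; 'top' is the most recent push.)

Answer: back: HOME,H,P,Q,O,L
current: S
forward: (empty)

Derivation:
After 1 (visit(V)): cur=V back=1 fwd=0
After 2 (back): cur=HOME back=0 fwd=1
After 3 (visit(H)): cur=H back=1 fwd=0
After 4 (visit(P)): cur=P back=2 fwd=0
After 5 (visit(Q)): cur=Q back=3 fwd=0
After 6 (visit(O)): cur=O back=4 fwd=0
After 7 (visit(L)): cur=L back=5 fwd=0
After 8 (visit(S)): cur=S back=6 fwd=0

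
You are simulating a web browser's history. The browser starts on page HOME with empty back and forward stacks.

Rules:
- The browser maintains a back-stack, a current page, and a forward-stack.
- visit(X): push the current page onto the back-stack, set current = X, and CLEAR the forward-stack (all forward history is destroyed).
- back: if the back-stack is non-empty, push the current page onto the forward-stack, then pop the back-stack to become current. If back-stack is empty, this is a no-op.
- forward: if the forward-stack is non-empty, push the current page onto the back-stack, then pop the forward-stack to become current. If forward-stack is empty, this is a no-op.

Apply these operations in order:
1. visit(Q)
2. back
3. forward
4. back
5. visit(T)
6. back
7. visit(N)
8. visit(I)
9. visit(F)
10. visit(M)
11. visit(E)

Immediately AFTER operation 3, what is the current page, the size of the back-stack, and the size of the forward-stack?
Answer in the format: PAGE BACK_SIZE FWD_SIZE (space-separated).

After 1 (visit(Q)): cur=Q back=1 fwd=0
After 2 (back): cur=HOME back=0 fwd=1
After 3 (forward): cur=Q back=1 fwd=0

Q 1 0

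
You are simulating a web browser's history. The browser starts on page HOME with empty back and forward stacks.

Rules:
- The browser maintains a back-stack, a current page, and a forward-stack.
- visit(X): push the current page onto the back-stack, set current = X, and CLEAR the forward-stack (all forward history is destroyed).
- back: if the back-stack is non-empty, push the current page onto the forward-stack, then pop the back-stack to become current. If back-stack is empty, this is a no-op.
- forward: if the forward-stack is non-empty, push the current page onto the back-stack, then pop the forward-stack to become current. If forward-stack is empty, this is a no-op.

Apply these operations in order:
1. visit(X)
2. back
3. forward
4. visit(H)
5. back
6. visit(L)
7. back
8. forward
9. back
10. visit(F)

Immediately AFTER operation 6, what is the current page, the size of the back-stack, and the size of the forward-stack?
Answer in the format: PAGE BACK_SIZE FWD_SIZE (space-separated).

After 1 (visit(X)): cur=X back=1 fwd=0
After 2 (back): cur=HOME back=0 fwd=1
After 3 (forward): cur=X back=1 fwd=0
After 4 (visit(H)): cur=H back=2 fwd=0
After 5 (back): cur=X back=1 fwd=1
After 6 (visit(L)): cur=L back=2 fwd=0

L 2 0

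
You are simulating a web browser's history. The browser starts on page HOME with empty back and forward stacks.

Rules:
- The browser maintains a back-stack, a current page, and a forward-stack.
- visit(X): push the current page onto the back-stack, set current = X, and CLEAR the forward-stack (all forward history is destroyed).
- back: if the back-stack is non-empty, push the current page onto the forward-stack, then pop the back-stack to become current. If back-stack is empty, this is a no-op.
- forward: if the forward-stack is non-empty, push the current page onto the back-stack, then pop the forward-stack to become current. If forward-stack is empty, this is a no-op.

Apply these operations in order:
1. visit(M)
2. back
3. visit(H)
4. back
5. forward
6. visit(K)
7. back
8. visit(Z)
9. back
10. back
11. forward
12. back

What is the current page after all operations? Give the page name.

After 1 (visit(M)): cur=M back=1 fwd=0
After 2 (back): cur=HOME back=0 fwd=1
After 3 (visit(H)): cur=H back=1 fwd=0
After 4 (back): cur=HOME back=0 fwd=1
After 5 (forward): cur=H back=1 fwd=0
After 6 (visit(K)): cur=K back=2 fwd=0
After 7 (back): cur=H back=1 fwd=1
After 8 (visit(Z)): cur=Z back=2 fwd=0
After 9 (back): cur=H back=1 fwd=1
After 10 (back): cur=HOME back=0 fwd=2
After 11 (forward): cur=H back=1 fwd=1
After 12 (back): cur=HOME back=0 fwd=2

Answer: HOME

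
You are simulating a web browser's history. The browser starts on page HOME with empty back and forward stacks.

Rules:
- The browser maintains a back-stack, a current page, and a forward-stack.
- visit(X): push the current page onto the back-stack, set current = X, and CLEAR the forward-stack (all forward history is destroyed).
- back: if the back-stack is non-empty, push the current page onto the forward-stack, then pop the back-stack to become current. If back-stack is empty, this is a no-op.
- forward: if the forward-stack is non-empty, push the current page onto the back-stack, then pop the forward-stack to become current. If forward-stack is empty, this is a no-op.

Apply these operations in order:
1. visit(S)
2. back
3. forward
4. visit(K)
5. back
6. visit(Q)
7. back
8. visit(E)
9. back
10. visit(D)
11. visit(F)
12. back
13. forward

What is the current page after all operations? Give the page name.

Answer: F

Derivation:
After 1 (visit(S)): cur=S back=1 fwd=0
After 2 (back): cur=HOME back=0 fwd=1
After 3 (forward): cur=S back=1 fwd=0
After 4 (visit(K)): cur=K back=2 fwd=0
After 5 (back): cur=S back=1 fwd=1
After 6 (visit(Q)): cur=Q back=2 fwd=0
After 7 (back): cur=S back=1 fwd=1
After 8 (visit(E)): cur=E back=2 fwd=0
After 9 (back): cur=S back=1 fwd=1
After 10 (visit(D)): cur=D back=2 fwd=0
After 11 (visit(F)): cur=F back=3 fwd=0
After 12 (back): cur=D back=2 fwd=1
After 13 (forward): cur=F back=3 fwd=0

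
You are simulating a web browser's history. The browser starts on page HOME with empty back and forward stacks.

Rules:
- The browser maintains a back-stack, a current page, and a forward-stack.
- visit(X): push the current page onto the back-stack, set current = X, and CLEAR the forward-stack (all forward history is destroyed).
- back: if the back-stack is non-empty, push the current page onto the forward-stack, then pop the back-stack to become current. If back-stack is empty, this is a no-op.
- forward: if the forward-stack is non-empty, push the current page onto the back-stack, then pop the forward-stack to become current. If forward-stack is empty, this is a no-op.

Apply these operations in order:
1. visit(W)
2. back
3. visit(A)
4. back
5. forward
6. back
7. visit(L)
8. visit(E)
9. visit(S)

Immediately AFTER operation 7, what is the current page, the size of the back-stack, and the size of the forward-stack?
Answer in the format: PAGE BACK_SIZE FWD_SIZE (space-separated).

After 1 (visit(W)): cur=W back=1 fwd=0
After 2 (back): cur=HOME back=0 fwd=1
After 3 (visit(A)): cur=A back=1 fwd=0
After 4 (back): cur=HOME back=0 fwd=1
After 5 (forward): cur=A back=1 fwd=0
After 6 (back): cur=HOME back=0 fwd=1
After 7 (visit(L)): cur=L back=1 fwd=0

L 1 0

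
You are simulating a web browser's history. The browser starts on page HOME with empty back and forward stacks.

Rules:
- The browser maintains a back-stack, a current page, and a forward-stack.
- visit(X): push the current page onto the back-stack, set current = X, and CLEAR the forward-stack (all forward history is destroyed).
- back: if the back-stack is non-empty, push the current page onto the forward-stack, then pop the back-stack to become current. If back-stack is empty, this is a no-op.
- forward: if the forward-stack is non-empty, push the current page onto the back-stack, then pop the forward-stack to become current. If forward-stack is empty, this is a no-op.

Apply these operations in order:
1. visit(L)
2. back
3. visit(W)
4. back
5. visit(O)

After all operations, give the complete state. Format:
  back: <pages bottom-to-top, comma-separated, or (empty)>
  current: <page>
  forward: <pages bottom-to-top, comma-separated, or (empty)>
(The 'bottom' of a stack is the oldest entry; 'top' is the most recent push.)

After 1 (visit(L)): cur=L back=1 fwd=0
After 2 (back): cur=HOME back=0 fwd=1
After 3 (visit(W)): cur=W back=1 fwd=0
After 4 (back): cur=HOME back=0 fwd=1
After 5 (visit(O)): cur=O back=1 fwd=0

Answer: back: HOME
current: O
forward: (empty)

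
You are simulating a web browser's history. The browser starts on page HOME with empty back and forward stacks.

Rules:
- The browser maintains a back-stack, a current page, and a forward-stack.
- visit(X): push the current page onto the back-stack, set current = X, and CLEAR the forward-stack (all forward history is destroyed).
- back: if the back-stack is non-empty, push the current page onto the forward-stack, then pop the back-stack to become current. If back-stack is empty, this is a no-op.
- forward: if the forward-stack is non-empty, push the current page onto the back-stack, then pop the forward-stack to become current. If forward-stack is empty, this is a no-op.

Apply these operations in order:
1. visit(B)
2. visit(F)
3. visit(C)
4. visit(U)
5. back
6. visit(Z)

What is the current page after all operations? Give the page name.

Answer: Z

Derivation:
After 1 (visit(B)): cur=B back=1 fwd=0
After 2 (visit(F)): cur=F back=2 fwd=0
After 3 (visit(C)): cur=C back=3 fwd=0
After 4 (visit(U)): cur=U back=4 fwd=0
After 5 (back): cur=C back=3 fwd=1
After 6 (visit(Z)): cur=Z back=4 fwd=0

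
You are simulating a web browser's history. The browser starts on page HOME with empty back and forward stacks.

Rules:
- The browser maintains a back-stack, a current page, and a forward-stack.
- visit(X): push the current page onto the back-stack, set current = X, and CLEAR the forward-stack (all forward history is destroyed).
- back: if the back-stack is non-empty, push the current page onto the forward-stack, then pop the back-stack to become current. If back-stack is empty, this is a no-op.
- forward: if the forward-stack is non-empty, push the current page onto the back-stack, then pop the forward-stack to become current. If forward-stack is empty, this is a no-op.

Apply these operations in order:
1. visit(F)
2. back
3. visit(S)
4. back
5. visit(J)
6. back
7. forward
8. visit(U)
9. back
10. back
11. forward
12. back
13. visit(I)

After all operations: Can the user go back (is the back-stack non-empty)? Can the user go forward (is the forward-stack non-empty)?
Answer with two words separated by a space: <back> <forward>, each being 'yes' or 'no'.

After 1 (visit(F)): cur=F back=1 fwd=0
After 2 (back): cur=HOME back=0 fwd=1
After 3 (visit(S)): cur=S back=1 fwd=0
After 4 (back): cur=HOME back=0 fwd=1
After 5 (visit(J)): cur=J back=1 fwd=0
After 6 (back): cur=HOME back=0 fwd=1
After 7 (forward): cur=J back=1 fwd=0
After 8 (visit(U)): cur=U back=2 fwd=0
After 9 (back): cur=J back=1 fwd=1
After 10 (back): cur=HOME back=0 fwd=2
After 11 (forward): cur=J back=1 fwd=1
After 12 (back): cur=HOME back=0 fwd=2
After 13 (visit(I)): cur=I back=1 fwd=0

Answer: yes no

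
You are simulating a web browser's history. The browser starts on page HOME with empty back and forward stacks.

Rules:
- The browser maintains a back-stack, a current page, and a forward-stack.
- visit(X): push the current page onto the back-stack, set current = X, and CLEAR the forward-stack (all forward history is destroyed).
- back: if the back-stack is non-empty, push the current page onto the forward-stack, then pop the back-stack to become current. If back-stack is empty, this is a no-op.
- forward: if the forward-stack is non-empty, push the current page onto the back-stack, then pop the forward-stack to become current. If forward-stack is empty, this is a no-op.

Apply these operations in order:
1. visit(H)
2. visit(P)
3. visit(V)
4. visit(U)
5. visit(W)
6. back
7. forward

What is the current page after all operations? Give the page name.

Answer: W

Derivation:
After 1 (visit(H)): cur=H back=1 fwd=0
After 2 (visit(P)): cur=P back=2 fwd=0
After 3 (visit(V)): cur=V back=3 fwd=0
After 4 (visit(U)): cur=U back=4 fwd=0
After 5 (visit(W)): cur=W back=5 fwd=0
After 6 (back): cur=U back=4 fwd=1
After 7 (forward): cur=W back=5 fwd=0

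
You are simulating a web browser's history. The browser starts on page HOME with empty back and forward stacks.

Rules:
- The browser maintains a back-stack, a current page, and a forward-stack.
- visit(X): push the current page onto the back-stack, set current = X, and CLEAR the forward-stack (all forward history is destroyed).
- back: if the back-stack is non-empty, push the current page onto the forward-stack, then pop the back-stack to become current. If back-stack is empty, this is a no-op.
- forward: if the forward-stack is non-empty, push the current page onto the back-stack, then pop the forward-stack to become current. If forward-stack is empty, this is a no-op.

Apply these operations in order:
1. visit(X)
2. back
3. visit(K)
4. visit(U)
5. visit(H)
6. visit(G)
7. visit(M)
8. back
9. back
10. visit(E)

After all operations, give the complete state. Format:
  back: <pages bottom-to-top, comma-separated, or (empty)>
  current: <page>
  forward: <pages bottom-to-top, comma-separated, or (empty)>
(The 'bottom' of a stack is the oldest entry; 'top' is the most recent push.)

Answer: back: HOME,K,U,H
current: E
forward: (empty)

Derivation:
After 1 (visit(X)): cur=X back=1 fwd=0
After 2 (back): cur=HOME back=0 fwd=1
After 3 (visit(K)): cur=K back=1 fwd=0
After 4 (visit(U)): cur=U back=2 fwd=0
After 5 (visit(H)): cur=H back=3 fwd=0
After 6 (visit(G)): cur=G back=4 fwd=0
After 7 (visit(M)): cur=M back=5 fwd=0
After 8 (back): cur=G back=4 fwd=1
After 9 (back): cur=H back=3 fwd=2
After 10 (visit(E)): cur=E back=4 fwd=0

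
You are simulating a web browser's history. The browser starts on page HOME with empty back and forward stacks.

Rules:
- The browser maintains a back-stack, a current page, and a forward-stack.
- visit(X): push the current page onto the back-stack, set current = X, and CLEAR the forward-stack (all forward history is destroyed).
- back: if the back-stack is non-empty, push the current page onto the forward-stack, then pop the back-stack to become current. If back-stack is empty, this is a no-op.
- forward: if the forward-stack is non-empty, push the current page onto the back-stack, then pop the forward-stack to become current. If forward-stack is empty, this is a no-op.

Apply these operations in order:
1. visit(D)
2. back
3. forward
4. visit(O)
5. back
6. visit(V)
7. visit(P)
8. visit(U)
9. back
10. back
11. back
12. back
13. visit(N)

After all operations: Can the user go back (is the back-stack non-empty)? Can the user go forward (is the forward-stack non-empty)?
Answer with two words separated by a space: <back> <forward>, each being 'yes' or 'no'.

After 1 (visit(D)): cur=D back=1 fwd=0
After 2 (back): cur=HOME back=0 fwd=1
After 3 (forward): cur=D back=1 fwd=0
After 4 (visit(O)): cur=O back=2 fwd=0
After 5 (back): cur=D back=1 fwd=1
After 6 (visit(V)): cur=V back=2 fwd=0
After 7 (visit(P)): cur=P back=3 fwd=0
After 8 (visit(U)): cur=U back=4 fwd=0
After 9 (back): cur=P back=3 fwd=1
After 10 (back): cur=V back=2 fwd=2
After 11 (back): cur=D back=1 fwd=3
After 12 (back): cur=HOME back=0 fwd=4
After 13 (visit(N)): cur=N back=1 fwd=0

Answer: yes no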